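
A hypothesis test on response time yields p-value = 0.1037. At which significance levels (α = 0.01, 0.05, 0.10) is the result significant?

p = 0.1037. Not significant at any of the given levels.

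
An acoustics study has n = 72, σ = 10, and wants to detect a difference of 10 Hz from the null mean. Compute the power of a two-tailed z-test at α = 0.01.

SE = σ/√n = 10/√72 = 1.179. Non-centrality λ = d/SE = 10/1.179 = 8.485. Power ≈ Φ(λ - z_{α/2}) = Φ(8.485 - 2.576) = Φ(5.909) = 1.0.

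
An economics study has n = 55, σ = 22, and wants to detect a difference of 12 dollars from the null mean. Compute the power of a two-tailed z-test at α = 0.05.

SE = σ/√n = 22/√55 = 2.966. Non-centrality λ = d/SE = 12/2.966 = 4.045. Power ≈ Φ(λ - z_{α/2}) = Φ(4.045 - 1.96) = Φ(2.085) = 0.981.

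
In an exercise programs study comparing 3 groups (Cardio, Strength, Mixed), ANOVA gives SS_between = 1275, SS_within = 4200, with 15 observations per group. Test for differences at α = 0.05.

df_between = 2, df_within = 42. F = MS_between/MS_within = 637.5/100.0 = 6.375. F_crit ≈ 3.22. Reject H₀. At least one mean differs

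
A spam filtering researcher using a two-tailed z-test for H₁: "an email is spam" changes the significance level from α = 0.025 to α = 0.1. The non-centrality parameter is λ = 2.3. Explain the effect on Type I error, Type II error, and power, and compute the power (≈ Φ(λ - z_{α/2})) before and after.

Increasing α from 0.025 to 0.1:
• Type I error rate increases (α is the Type I rate by definition).
• Critical value moves from z_{α/2} = 2.241 to 1.645, so power = Φ(λ - z_{α/2}) goes from Φ(2.3 - 2.241) = 0.524 to Φ(2.3 - 1.645) = 0.744.
• Type II error rate β = 1 - power therefore decreases (0.476 → 0.256).
Appropriate when false negatives are costly — here, a spam email lands in the inbox.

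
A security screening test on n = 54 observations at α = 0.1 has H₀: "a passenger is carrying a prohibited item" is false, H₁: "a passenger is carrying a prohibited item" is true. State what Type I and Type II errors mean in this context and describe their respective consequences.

Type I (false positive): concluding that a passenger is carrying a prohibited item when it is not — detaining an innocent passenger — delay and inconvenience. Type II (false negative): failing to conclude that a passenger is carrying a prohibited item when it is — letting a prohibited item through — security breach. Which is costlier depends on domain priorities and is a judgement call rather than a statistical fact.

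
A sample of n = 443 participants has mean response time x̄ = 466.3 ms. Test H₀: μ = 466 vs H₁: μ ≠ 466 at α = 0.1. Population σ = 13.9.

z = (x̄ - μ₀)/(σ/√n) = (466.3 - 466)/(13.9/√443) = 0.454. Critical value: ±1.645. Since |0.454| ≤ 1.645, Fail to reject H₀.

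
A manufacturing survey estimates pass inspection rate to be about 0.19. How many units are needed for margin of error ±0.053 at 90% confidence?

n = z²p(1-p)/E² = 1.645²×0.19×0.81/0.053² = 148.3 → n = 149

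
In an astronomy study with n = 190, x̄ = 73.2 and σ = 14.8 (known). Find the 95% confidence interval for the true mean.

CI = x̄ ± z*(σ/√n) = 73.2 ± 1.96(14.8/√190) = 73.2 ± 2.1 = (71.1, 75.3)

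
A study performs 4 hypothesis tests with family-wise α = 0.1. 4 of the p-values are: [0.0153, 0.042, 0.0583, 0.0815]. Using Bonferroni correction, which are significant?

Bonferroni α = 0.1/4 = 0.025. Significant p-values: [0.0153]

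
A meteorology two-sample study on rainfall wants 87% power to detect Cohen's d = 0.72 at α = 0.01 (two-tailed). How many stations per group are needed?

z_{α/2} = 2.576, z_β = Φ⁻¹(0.87) = 1.126. For medium effect (d = 0.72): n per group = 2(z_{α/2} + z_β)²/d² = 2(2.576 + 1.126)²/0.72² = 52.9 → 53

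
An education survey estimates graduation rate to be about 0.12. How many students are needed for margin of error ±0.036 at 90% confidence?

n = z²p(1-p)/E² = 1.645²×0.12×0.88/0.036² = 220.5 → n = 221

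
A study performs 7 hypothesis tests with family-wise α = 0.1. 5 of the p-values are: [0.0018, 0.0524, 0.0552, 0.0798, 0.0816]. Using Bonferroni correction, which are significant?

Bonferroni α = 0.1/7 = 0.01429. Significant p-values: [0.0018]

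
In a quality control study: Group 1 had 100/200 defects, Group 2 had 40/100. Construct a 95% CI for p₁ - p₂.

p̂₁ = 0.5, p̂₂ = 0.4. Difference = 0.1. CI = (-0.018, 0.218)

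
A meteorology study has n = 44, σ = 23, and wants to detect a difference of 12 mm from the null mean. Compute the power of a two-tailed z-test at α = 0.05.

SE = σ/√n = 23/√44 = 3.467. Non-centrality λ = d/SE = 12/3.467 = 3.461. Power ≈ Φ(λ - z_{α/2}) = Φ(3.461 - 1.96) = Φ(1.501) = 0.933.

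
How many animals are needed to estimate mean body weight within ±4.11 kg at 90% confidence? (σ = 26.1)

n = (z*σ/E)² = (1.645×26.1/4.11)² = 109.1 → n = 110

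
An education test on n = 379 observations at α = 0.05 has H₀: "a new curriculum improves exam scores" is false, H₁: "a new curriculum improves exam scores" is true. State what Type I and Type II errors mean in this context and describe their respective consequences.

Type I (false positive): concluding that a new curriculum improves exam scores when it is not — adopting a curriculum that gives no real benefit — disruption for nothing. Type II (false negative): failing to conclude that a new curriculum improves exam scores when it is — keeping the old curriculum when the new one would have helped students. Which is costlier depends on domain priorities and is a judgement call rather than a statistical fact.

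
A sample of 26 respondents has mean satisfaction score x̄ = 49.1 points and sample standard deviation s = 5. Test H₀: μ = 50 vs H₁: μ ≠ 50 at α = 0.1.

t = (x̄ - μ₀)/(s/√n) = (49.1 - 50)/(5/√26) = -0.918. df = 25, critical t = ±1.708. Fail to reject H₀.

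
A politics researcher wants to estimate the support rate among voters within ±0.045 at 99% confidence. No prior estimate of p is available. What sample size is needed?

Conservative approach: use p = 0.5 (maximizes p(1-p) = 0.25). n = z²(0.25)/E² = 2.576²×0.25/0.045² = 819.2 → n = 820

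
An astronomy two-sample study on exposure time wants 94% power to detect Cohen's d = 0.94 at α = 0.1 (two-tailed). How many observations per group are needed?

z_{α/2} = 1.645, z_β = Φ⁻¹(0.94) = 1.555. For large effect (d = 0.94): n per group = 2(z_{α/2} + z_β)²/d² = 2(1.645 + 1.555)²/0.94² = 23.2 → 24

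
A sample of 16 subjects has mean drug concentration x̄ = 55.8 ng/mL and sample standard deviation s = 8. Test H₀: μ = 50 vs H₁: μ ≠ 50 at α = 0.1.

t = (x̄ - μ₀)/(s/√n) = (55.8 - 50)/(8/√16) = 2.9. df = 15, critical t = ±1.753. Reject H₀.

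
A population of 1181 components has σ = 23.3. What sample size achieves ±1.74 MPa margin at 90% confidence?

Without FPC: n₀ = (1.645×23.3/1.74)² = 485.227. With FPC: n = n₀N/(n₀+N-1) = 344.1 → n = 345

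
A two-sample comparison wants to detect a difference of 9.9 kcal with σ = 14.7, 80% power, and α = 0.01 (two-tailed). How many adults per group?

n per group = 2(z_α/2 + z_β)²σ²/d² = 2×(2.576 + 0.84)²×14.7²/9.9² = 51.5 → n = 52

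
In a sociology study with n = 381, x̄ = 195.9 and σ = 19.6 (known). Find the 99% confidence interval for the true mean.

CI = x̄ ± z*(σ/√n) = 195.9 ± 2.576(19.6/√381) = 195.9 ± 2.59 = (193.31, 198.49)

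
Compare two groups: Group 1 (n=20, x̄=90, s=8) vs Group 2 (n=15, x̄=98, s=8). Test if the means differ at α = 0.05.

Pooled sp = 8.0. t = -2.928, df = 33. Critical t = ±2.035. Reject H₀.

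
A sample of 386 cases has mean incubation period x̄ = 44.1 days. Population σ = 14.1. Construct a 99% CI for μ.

CI = x̄ ± z*(σ/√n) = 44.1 ± 2.576(14.1/√386) = 44.1 ± 1.85 = (42.25, 45.95)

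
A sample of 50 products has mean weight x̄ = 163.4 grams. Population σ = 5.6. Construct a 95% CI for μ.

CI = x̄ ± z*(σ/√n) = 163.4 ± 1.96(5.6/√50) = 163.4 ± 1.55 = (161.85, 164.95)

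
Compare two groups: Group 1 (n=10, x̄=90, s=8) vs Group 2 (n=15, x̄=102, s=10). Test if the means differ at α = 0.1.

Pooled sp = 9.27. t = -3.171, df = 23. Critical t = ±1.714. Reject H₀.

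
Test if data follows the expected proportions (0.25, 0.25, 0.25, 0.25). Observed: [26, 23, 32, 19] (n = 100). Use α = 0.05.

Expected: [25.0, 25.0, 25.0, 25.0]. χ² = 3.6. df = 3, critical = 7.815. Fail to reject H₀.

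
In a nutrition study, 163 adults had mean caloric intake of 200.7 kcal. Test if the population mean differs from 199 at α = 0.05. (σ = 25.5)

z = (x̄ - μ₀)/(σ/√n) = (200.7 - 199)/(25.5/√163) = 0.851. Critical value: ±1.96. Since |0.851| ≤ 1.96, Fail to reject H₀.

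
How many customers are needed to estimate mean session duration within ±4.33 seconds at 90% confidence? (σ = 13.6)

n = (z*σ/E)² = (1.645×13.6/4.33)² = 26.7 → n = 27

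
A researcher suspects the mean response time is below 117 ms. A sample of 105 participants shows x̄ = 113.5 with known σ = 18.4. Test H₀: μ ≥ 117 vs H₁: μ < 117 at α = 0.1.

z = -1.949. Critical value: -1.28. Reject H₀.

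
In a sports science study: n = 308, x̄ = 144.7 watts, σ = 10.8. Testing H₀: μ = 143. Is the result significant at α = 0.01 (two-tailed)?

z = (144.7 - 143)/(10.8/√308) = 2.762. Since |z| > 2.576, significant at α = 0.01.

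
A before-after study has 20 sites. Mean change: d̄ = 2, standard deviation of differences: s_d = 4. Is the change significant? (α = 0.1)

t = d̄/(s_d/√n) = 2/(4/√20) = 2.236. df = 19, critical t = ±1.729. Reject H₀.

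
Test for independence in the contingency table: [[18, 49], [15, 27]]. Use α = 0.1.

χ² = 0.958. df = 1, critical = 2.706. Fail to reject H₀. No evidence of dependence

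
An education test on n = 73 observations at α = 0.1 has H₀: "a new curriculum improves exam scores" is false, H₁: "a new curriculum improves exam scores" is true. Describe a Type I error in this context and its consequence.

Type I error: rejecting H₀ when it is true — concluding that a new curriculum improves exam scores when in fact it is not. Consequence: adopting a curriculum that gives no real benefit — disruption for nothing.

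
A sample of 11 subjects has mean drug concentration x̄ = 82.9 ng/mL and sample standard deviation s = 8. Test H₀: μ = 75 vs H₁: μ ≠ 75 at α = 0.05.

t = (x̄ - μ₀)/(s/√n) = (82.9 - 75)/(8/√11) = 3.275. df = 10, critical t = ±2.228. Reject H₀.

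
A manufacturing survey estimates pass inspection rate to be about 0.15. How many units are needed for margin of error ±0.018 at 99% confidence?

n = z²p(1-p)/E² = 2.576²×0.15×0.85/0.018² = 2611.3 → n = 2612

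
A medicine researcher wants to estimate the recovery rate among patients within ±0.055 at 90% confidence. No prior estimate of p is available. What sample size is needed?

Conservative approach: use p = 0.5 (maximizes p(1-p) = 0.25). n = z²(0.25)/E² = 1.645²×0.25/0.055² = 223.6 → n = 224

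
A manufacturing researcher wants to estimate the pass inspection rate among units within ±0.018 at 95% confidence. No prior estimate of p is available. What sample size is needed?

Conservative approach: use p = 0.5 (maximizes p(1-p) = 0.25). n = z²(0.25)/E² = 1.96²×0.25/0.018² = 2964.2 → n = 2965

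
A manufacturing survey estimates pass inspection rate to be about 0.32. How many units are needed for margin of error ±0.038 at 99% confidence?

n = z²p(1-p)/E² = 2.576²×0.32×0.68/0.038² = 1000.0 → n = 1000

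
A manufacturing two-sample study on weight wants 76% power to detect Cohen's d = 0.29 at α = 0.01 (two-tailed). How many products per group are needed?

z_{α/2} = 2.576, z_β = Φ⁻¹(0.76) = 0.706. For small effect (d = 0.29): n per group = 2(z_{α/2} + z_β)²/d² = 2(2.576 + 0.706)²/0.29² = 256.2 → 257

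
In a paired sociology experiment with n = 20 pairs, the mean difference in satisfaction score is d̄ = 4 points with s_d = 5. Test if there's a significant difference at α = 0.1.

t = d̄/(s_d/√n) = 4/(5/√20) = 3.578. df = 19, critical t = ±1.729. Reject H₀.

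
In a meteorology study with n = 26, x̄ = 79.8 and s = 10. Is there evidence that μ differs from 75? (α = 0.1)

t = (x̄ - μ₀)/(s/√n) = (79.8 - 75)/(10/√26) = 2.448. df = 25, critical t = ±1.708. Reject H₀.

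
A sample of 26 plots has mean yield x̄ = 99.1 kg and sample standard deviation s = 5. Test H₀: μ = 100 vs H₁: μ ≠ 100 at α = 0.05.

t = (x̄ - μ₀)/(s/√n) = (99.1 - 100)/(5/√26) = -0.918. df = 25, critical t = ±2.06. Fail to reject H₀.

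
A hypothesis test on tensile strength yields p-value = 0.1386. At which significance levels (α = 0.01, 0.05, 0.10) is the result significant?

p = 0.1386. Not significant at any of the given levels.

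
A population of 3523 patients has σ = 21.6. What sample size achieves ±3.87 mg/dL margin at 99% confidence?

Without FPC: n₀ = (2.576×21.6/3.87)² = 206.718. With FPC: n = n₀N/(n₀+N-1) = 195.3 → n = 196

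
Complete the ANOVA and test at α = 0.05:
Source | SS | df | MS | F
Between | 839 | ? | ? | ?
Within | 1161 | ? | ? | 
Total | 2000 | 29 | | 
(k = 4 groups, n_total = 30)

df_between = 3, df_within = 26. MS_between = 279.67, MS_within = 44.65. F = 6.263, F_crit ≈ 2.975. Reject H₀.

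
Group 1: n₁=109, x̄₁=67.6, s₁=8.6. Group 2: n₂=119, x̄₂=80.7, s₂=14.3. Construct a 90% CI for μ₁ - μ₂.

Difference = -13.1. SE = √(8.6²/109 + 14.3²/119) = 1.548. CI = (-15.65, -10.55)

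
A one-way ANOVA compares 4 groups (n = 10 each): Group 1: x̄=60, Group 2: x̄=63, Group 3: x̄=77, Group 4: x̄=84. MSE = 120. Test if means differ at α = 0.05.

Grand mean = 71.0. SS_between = 3900.0, MS_between = 1300.0. F = 10.833, F_crit ≈ 2.866. Reject H₀.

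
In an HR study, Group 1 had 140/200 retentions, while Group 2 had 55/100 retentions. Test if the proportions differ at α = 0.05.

p̂₁ = 0.7, p̂₂ = 0.55, pooled p̂ = 0.65. z = 2.568. Critical: ±1.96. Reject H₀.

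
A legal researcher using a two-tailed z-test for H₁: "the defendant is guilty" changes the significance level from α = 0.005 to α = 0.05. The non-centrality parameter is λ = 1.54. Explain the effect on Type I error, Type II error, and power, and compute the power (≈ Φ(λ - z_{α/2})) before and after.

Increasing α from 0.005 to 0.05:
• Type I error rate increases (α is the Type I rate by definition).
• Critical value moves from z_{α/2} = 2.807 to 1.96, so power = Φ(λ - z_{α/2}) goes from Φ(1.54 - 2.807) = 0.103 to Φ(1.54 - 1.96) = 0.337.
• Type II error rate β = 1 - power therefore decreases (0.897 → 0.663).
Appropriate when false negatives are costly — here, acquitting a guilty person.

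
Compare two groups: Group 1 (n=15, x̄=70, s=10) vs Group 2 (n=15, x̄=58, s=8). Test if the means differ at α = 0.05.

Pooled sp = 9.06. t = 3.629, df = 28. Critical t = ±2.048. Reject H₀.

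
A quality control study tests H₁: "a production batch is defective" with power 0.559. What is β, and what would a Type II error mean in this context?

β = 1 - power = 1 - 0.559 = 0.441. A Type II error is failing to reject H₀ when H₀ is false (false negative) — here, failing to conclude that a production batch is defective when in fact it is true. Consequence: shipping a defective batch — faulty products reach customers.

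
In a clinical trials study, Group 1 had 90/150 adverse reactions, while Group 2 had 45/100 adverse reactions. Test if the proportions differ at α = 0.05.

p̂₁ = 0.6, p̂₂ = 0.45, pooled p̂ = 0.54. z = 2.331. Critical: ±1.96. Reject H₀.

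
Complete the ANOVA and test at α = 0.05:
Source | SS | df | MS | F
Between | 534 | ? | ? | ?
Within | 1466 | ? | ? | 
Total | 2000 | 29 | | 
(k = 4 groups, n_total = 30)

df_between = 3, df_within = 26. MS_between = 178.0, MS_within = 56.38. F = 3.157, F_crit ≈ 2.975. Reject H₀.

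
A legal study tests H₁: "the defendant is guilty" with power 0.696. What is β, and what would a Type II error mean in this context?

β = 1 - power = 1 - 0.696 = 0.304. A Type II error is failing to reject H₀ when H₀ is false (false negative) — here, failing to conclude that the defendant is guilty when in fact it is true. Consequence: acquitting a guilty person.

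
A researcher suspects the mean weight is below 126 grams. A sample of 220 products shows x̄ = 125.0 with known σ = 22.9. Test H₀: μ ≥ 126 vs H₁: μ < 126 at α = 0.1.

z = -0.648. Critical value: -1.28. Fail to reject H₀.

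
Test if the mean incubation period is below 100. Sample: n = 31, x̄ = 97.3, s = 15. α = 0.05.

t = (97.3 - 100)/(15/√31) = -1.002, df = 30. Critical t = -1.697. Fail to reject H₀.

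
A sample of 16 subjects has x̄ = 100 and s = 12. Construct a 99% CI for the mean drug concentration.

CI = x̄ ± t*(s/√n) = 100 ± 2.947(12/√16) = (91.16, 108.84)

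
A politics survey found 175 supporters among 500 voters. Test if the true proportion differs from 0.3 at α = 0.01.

p̂ = 0.35, p₀ = 0.3. z = (p̂ - p₀)/√(p₀(1-p₀)/n) = 2.44. Critical: ±2.576. Fail to reject H₀.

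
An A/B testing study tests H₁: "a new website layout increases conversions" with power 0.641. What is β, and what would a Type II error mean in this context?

β = 1 - power = 1 - 0.641 = 0.359. A Type II error is failing to reject H₀ when H₀ is false (false negative) — here, failing to conclude that a new website layout increases conversions when in fact it is true. Consequence: discarding a layout that would have improved conversions — lost revenue.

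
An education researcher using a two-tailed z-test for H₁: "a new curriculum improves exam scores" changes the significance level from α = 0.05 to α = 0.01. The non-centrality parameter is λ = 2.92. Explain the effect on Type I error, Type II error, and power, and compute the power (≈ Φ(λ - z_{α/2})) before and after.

Decreasing α from 0.05 to 0.01:
• Type I error rate decreases (α is the Type I rate by definition).
• Critical value moves from z_{α/2} = 1.96 to 2.576, so power = Φ(λ - z_{α/2}) goes from Φ(2.92 - 1.96) = 0.831 to Φ(2.92 - 2.576) = 0.635.
• Type II error rate β = 1 - power therefore increases (0.169 → 0.365).
Appropriate when false positives are costly — here, adopting a curriculum that gives no real benefit — disruption for nothing.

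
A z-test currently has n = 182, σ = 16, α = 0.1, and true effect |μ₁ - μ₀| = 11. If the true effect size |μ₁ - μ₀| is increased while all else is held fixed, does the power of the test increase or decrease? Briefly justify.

Power increases: a larger true effect increases the non-centrality λ = |μ₁ - μ₀|/(σ/√n).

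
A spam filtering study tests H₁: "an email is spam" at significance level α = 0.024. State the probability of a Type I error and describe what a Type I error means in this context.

P(Type I error) = α = 0.024. A Type I error is rejecting H₀ when H₀ is actually true (false positive) — here, concluding that an email is spam when in fact this is not the case. Consequence: a legitimate email is sent to the spam folder and the user misses it.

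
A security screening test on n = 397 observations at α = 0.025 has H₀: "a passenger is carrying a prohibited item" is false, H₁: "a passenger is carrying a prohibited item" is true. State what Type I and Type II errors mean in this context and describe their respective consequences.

Type I (false positive): concluding that a passenger is carrying a prohibited item when it is not — detaining an innocent passenger — delay and inconvenience. Type II (false negative): failing to conclude that a passenger is carrying a prohibited item when it is — letting a prohibited item through — security breach. Which is costlier depends on domain priorities and is a judgement call rather than a statistical fact.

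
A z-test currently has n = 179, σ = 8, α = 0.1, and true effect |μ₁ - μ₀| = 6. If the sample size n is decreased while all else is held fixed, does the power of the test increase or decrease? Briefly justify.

Power decreases: a smaller n inflates the standard error σ/√n, pulling the sampling distribution under H₁ back toward the critical value.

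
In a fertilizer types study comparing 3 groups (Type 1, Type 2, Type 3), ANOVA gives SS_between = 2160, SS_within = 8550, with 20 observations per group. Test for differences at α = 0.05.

df_between = 2, df_within = 57. F = MS_between/MS_within = 1080.0/150.0 = 7.2. F_crit ≈ 3.159. Reject H₀. At least one mean differs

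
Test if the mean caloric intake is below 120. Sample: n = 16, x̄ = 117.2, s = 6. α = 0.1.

t = (117.2 - 120)/(6/√16) = -1.867, df = 15. Critical t = -1.341. Reject H₀.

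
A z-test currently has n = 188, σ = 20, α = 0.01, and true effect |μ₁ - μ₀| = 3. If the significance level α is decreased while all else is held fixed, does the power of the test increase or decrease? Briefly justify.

Power decreases: a smaller α raises the critical value, so less of the H₁ sampling distribution falls in the rejection region.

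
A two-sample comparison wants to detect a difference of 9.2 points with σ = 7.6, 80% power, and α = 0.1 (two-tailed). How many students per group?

n per group = 2(z_α/2 + z_β)²σ²/d² = 2×(1.645 + 0.84)²×7.6²/9.2² = 8.4 → n = 9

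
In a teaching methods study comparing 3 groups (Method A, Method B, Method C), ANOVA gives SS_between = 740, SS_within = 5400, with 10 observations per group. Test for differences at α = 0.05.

df_between = 2, df_within = 27. F = MS_between/MS_within = 370.0/200.0 = 1.85. F_crit ≈ 3.354. Fail to reject H₀.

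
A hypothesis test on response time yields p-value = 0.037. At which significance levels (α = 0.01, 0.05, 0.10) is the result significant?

p = 0.037. Significant at: α = 0.05, 0.1.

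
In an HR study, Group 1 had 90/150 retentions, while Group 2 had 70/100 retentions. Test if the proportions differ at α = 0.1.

p̂₁ = 0.6, p̂₂ = 0.7, pooled p̂ = 0.64. z = -1.614. Critical: ±1.645. Fail to reject H₀.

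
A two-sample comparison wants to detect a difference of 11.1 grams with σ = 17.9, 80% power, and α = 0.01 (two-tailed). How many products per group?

n per group = 2(z_α/2 + z_β)²σ²/d² = 2×(2.576 + 0.84)²×17.9²/11.1² = 60.7 → n = 61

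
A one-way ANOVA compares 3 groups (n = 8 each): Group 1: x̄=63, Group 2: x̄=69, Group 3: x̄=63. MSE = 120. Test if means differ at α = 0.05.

Grand mean = 65.0. SS_between = 192.0, MS_between = 96.0. F = 0.8, F_crit ≈ 3.467. Fail to reject H₀.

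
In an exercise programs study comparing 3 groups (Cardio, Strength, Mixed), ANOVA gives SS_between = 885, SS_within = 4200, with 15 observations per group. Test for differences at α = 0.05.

df_between = 2, df_within = 42. F = MS_between/MS_within = 442.5/100.0 = 4.425. F_crit ≈ 3.22. Reject H₀. At least one mean differs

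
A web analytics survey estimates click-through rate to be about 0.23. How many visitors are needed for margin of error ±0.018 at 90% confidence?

n = z²p(1-p)/E² = 1.645²×0.23×0.77/0.018² = 1479.1 → n = 1480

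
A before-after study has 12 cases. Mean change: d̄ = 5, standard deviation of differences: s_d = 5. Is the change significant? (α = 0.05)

t = d̄/(s_d/√n) = 5/(5/√12) = 3.464. df = 11, critical t = ±2.201. Reject H₀.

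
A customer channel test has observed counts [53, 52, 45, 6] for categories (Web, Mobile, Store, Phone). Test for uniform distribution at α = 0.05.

Expected = 39 each. χ² = Σ(O-E)²/E = 38.205. df = 3, critical value = 7.815. Reject H₀.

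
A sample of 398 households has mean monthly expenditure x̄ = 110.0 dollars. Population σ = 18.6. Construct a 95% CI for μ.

CI = x̄ ± z*(σ/√n) = 110.0 ± 1.96(18.6/√398) = 110.0 ± 1.83 = (108.17, 111.83)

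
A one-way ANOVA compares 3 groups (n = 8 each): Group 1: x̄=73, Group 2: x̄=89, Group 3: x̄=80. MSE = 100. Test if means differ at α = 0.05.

Grand mean = 80.67. SS_between = 1029.33, MS_between = 514.67. F = 5.147, F_crit ≈ 3.467. Reject H₀.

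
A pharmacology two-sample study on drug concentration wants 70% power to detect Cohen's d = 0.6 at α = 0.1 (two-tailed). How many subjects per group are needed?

z_{α/2} = 1.645, z_β = Φ⁻¹(0.7) = 0.524. For medium effect (d = 0.6): n per group = 2(z_{α/2} + z_β)²/d² = 2(1.645 + 0.524)²/0.6² = 26.1 → 27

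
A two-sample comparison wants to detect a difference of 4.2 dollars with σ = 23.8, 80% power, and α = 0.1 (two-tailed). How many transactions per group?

n per group = 2(z_α/2 + z_β)²σ²/d² = 2×(1.645 + 0.84)²×23.8²/4.2² = 396.6 → n = 397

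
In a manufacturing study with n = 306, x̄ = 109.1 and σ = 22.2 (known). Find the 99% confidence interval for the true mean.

CI = x̄ ± z*(σ/√n) = 109.1 ± 2.576(22.2/√306) = 109.1 ± 3.27 = (105.83, 112.37)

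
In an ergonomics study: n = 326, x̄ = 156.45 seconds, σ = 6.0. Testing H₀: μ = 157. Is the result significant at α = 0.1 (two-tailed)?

z = (156.45 - 157)/(6.0/√326) = -1.655. Since |z| > 1.645, significant at α = 0.1.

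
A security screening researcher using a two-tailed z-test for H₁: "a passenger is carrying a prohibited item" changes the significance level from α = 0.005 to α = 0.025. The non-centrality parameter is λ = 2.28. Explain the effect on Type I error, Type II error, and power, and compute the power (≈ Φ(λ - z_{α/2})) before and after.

Increasing α from 0.005 to 0.025:
• Type I error rate increases (α is the Type I rate by definition).
• Critical value moves from z_{α/2} = 2.807 to 2.241, so power = Φ(λ - z_{α/2}) goes from Φ(2.28 - 2.807) = 0.299 to Φ(2.28 - 2.241) = 0.516.
• Type II error rate β = 1 - power therefore decreases (0.701 → 0.484).
Appropriate when false negatives are costly — here, letting a prohibited item through — security breach.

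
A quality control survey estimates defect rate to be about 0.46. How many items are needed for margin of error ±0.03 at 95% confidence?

n = z²p(1-p)/E² = 1.96²×0.46×0.54/0.03² = 1060.3 → n = 1061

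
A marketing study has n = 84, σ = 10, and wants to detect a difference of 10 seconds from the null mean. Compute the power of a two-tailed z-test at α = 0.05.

SE = σ/√n = 10/√84 = 1.091. Non-centrality λ = d/SE = 10/1.091 = 9.165. Power ≈ Φ(λ - z_{α/2}) = Φ(9.165 - 1.96) = Φ(7.205) = 1.0.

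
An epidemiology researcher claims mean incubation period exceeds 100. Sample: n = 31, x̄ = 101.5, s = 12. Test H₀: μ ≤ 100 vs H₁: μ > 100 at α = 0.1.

t = (101.5 - 100)/(12/√31) = 0.696, df = 30. Critical t = 1.31. Fail to reject H₀.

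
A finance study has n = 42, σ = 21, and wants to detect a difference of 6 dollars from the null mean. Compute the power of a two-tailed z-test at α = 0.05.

SE = σ/√n = 21/√42 = 3.24. Non-centrality λ = d/SE = 6/3.24 = 1.852. Power ≈ Φ(λ - z_{α/2}) = Φ(1.852 - 1.96) = Φ(-0.108) = 0.457.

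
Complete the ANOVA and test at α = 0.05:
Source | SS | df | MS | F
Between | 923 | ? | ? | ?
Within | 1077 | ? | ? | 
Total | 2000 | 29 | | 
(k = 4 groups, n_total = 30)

df_between = 3, df_within = 26. MS_between = 307.67, MS_within = 41.42. F = 7.427, F_crit ≈ 2.975. Reject H₀.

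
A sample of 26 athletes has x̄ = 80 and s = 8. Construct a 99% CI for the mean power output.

CI = x̄ ± t*(s/√n) = 80 ± 2.787(8/√26) = (75.63, 84.37)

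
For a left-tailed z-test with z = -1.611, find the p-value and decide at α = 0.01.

p = P(Z < -1.611) = Φ(-1.611) ≈ 0.0536. Since p ≥ 0.01, fail to reject H₀ (not significant) at α = 0.01.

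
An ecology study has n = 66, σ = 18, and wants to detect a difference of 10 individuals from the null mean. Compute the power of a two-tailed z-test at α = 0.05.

SE = σ/√n = 18/√66 = 2.216. Non-centrality λ = d/SE = 10/2.216 = 4.513. Power ≈ Φ(λ - z_{α/2}) = Φ(4.513 - 1.96) = Φ(2.553) = 0.995.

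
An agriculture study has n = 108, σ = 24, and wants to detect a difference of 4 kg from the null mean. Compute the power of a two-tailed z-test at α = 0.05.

SE = σ/√n = 24/√108 = 2.309. Non-centrality λ = d/SE = 4/2.309 = 1.732. Power ≈ Φ(λ - z_{α/2}) = Φ(1.732 - 1.96) = Φ(-0.228) = 0.41.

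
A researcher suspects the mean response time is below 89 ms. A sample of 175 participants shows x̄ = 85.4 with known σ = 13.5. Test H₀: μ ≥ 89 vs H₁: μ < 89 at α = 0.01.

z = -3.528. Critical value: -2.33. Reject H₀.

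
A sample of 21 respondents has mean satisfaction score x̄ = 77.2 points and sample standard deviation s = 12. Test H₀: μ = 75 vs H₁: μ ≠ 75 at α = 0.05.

t = (x̄ - μ₀)/(s/√n) = (77.2 - 75)/(12/√21) = 0.84. df = 20, critical t = ±2.086. Fail to reject H₀.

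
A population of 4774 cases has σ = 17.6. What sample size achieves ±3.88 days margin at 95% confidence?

Without FPC: n₀ = (1.96×17.6/3.88)² = 79.045. With FPC: n = n₀N/(n₀+N-1) = 77.8 → n = 78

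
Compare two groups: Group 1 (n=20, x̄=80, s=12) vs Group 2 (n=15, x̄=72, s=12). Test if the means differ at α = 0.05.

Pooled sp = 12.0. t = 1.952, df = 33. Critical t = ±2.035. Fail to reject H₀.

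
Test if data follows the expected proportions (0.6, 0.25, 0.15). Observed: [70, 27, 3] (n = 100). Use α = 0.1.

Expected: [60.0, 25.0, 15.0]. χ² = 11.427. df = 2, critical = 4.605. Reject H₀.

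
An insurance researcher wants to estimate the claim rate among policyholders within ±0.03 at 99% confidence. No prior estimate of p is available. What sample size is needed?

Conservative approach: use p = 0.5 (maximizes p(1-p) = 0.25). n = z²(0.25)/E² = 2.576²×0.25/0.03² = 1843.3 → n = 1844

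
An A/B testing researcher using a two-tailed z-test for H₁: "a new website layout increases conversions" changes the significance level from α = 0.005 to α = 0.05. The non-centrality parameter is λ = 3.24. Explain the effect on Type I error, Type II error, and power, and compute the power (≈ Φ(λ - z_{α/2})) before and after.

Increasing α from 0.005 to 0.05:
• Type I error rate increases (α is the Type I rate by definition).
• Critical value moves from z_{α/2} = 2.807 to 1.96, so power = Φ(λ - z_{α/2}) goes from Φ(3.24 - 2.807) = 0.667 to Φ(3.24 - 1.96) = 0.9.
• Type II error rate β = 1 - power therefore decreases (0.333 → 0.1).
Appropriate when false negatives are costly — here, discarding a layout that would have improved conversions — lost revenue.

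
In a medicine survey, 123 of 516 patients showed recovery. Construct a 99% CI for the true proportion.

p̂ = 0.238. CI = p̂ ± z*√(p̂(1-p̂)/n) = (0.19, 0.287)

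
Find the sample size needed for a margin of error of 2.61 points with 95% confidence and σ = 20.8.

n = (z*σ/E)² = (1.96×20.8/2.61)² = 244.0 → n = 244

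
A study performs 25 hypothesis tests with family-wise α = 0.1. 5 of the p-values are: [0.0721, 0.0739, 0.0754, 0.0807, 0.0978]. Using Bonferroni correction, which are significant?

Bonferroni α = 0.1/25 = 0.004. None of the given p-values are significant.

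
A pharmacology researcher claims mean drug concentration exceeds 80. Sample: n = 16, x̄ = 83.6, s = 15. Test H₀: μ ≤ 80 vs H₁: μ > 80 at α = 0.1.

t = (83.6 - 80)/(15/√16) = 0.96, df = 15. Critical t = 1.341. Fail to reject H₀.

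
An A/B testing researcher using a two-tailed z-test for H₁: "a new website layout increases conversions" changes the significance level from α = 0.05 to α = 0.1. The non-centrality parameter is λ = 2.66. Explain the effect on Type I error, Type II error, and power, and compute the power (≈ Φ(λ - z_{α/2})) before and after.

Increasing α from 0.05 to 0.1:
• Type I error rate increases (α is the Type I rate by definition).
• Critical value moves from z_{α/2} = 1.96 to 1.645, so power = Φ(λ - z_{α/2}) goes from Φ(2.66 - 1.96) = 0.758 to Φ(2.66 - 1.645) = 0.845.
• Type II error rate β = 1 - power therefore decreases (0.242 → 0.155).
Appropriate when false negatives are costly — here, discarding a layout that would have improved conversions — lost revenue.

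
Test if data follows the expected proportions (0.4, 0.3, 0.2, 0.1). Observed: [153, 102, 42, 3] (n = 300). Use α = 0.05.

Expected: [120.0, 90.0, 60.0, 30.0]. χ² = 40.375. df = 3, critical = 7.815. Reject H₀.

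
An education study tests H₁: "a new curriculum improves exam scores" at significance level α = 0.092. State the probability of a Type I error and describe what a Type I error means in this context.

P(Type I error) = α = 0.092. A Type I error is rejecting H₀ when H₀ is actually true (false positive) — here, concluding that a new curriculum improves exam scores when in fact this is not the case. Consequence: adopting a curriculum that gives no real benefit — disruption for nothing.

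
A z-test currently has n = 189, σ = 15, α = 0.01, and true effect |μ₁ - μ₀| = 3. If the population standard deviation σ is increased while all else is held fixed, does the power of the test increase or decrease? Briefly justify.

Power decreases: a larger σ inflates the standard error σ/√n, pulling the sampling distribution under H₁ back toward the critical value.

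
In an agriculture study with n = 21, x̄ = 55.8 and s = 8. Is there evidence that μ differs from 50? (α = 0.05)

t = (x̄ - μ₀)/(s/√n) = (55.8 - 50)/(8/√21) = 3.322. df = 20, critical t = ±2.086. Reject H₀.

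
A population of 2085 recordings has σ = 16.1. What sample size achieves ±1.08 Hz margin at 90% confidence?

Without FPC: n₀ = (1.645×16.1/1.08)² = 601.362. With FPC: n = n₀N/(n₀+N-1) = 466.9 → n = 467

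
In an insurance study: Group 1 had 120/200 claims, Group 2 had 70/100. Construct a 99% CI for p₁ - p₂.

p̂₁ = 0.6, p̂₂ = 0.7. Difference = -0.1. CI = (-0.248, 0.048)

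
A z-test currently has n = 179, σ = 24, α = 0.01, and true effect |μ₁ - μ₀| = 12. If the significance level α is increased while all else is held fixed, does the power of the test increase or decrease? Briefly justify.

Power increases: a larger α lowers the critical value, so more of the H₁ sampling distribution falls in the rejection region.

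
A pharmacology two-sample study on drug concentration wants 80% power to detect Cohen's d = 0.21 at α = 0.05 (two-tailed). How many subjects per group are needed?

z_{α/2} = 1.96, z_β = Φ⁻¹(0.8) = 0.842. For small effect (d = 0.21): n per group = 2(z_{α/2} + z_β)²/d² = 2(1.96 + 0.842)²/0.21² = 356.1 → 357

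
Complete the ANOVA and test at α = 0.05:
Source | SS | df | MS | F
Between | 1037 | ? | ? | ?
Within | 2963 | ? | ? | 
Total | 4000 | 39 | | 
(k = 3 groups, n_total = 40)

df_between = 2, df_within = 37. MS_between = 518.5, MS_within = 80.08. F = 6.475, F_crit ≈ 3.252. Reject H₀.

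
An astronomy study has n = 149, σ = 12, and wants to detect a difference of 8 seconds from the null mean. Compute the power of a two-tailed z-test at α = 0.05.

SE = σ/√n = 12/√149 = 0.983. Non-centrality λ = d/SE = 8/0.983 = 8.138. Power ≈ Φ(λ - z_{α/2}) = Φ(8.138 - 1.96) = Φ(6.178) = 1.0.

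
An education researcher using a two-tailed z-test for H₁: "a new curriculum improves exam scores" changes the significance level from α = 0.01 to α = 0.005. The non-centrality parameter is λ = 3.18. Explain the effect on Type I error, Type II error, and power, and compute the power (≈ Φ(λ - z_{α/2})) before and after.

Decreasing α from 0.01 to 0.005:
• Type I error rate decreases (α is the Type I rate by definition).
• Critical value moves from z_{α/2} = 2.576 to 2.807, so power = Φ(λ - z_{α/2}) goes from Φ(3.18 - 2.576) = 0.727 to Φ(3.18 - 2.807) = 0.645.
• Type II error rate β = 1 - power therefore increases (0.273 → 0.355).
Appropriate when false positives are costly — here, adopting a curriculum that gives no real benefit — disruption for nothing.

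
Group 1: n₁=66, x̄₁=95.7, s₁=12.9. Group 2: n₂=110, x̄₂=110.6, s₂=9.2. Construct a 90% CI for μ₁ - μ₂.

Difference = -14.9. SE = √(12.9²/66 + 9.2²/110) = 1.814. CI = (-17.88, -11.92)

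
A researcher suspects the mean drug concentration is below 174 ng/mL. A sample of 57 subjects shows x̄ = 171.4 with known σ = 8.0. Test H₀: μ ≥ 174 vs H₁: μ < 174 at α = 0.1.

z = -2.454. Critical value: -1.28. Reject H₀.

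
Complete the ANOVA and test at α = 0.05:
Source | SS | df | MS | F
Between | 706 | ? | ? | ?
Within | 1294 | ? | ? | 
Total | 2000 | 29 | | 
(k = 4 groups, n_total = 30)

df_between = 3, df_within = 26. MS_between = 235.33, MS_within = 49.77. F = 4.728, F_crit ≈ 2.975. Reject H₀.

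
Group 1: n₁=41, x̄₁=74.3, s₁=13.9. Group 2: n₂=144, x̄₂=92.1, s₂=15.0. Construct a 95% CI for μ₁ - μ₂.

Difference = -17.8. SE = √(13.9²/41 + 15.0²/144) = 2.505. CI = (-22.71, -12.89)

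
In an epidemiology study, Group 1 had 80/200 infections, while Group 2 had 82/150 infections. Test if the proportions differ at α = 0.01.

p̂₁ = 0.4, p̂₂ = 0.547, pooled p̂ = 0.463. z = -2.723. Critical: ±2.576. Reject H₀.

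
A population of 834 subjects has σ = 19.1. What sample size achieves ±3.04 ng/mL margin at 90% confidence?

Without FPC: n₀ = (1.645×19.1/3.04)² = 106.82. With FPC: n = n₀N/(n₀+N-1) = 94.8 → n = 95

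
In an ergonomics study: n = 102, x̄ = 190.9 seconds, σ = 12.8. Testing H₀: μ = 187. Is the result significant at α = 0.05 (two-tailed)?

z = (190.9 - 187)/(12.8/√102) = 3.077. Since |z| > 1.96, significant at α = 0.05.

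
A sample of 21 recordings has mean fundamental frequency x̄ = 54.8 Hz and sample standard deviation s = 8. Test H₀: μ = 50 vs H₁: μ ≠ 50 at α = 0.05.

t = (x̄ - μ₀)/(s/√n) = (54.8 - 50)/(8/√21) = 2.75. df = 20, critical t = ±2.086. Reject H₀.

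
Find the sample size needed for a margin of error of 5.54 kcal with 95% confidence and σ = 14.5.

n = (z*σ/E)² = (1.96×14.5/5.54)² = 26.3 → n = 27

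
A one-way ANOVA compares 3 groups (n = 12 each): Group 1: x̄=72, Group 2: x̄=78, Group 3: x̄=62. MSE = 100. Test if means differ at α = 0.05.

Grand mean = 70.67. SS_between = 1568.0, MS_between = 784.0. F = 7.84, F_crit ≈ 3.285. Reject H₀.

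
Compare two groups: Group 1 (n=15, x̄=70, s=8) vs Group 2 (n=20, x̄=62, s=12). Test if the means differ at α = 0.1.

Pooled sp = 10.49. t = 2.233, df = 33. Critical t = ±1.692. Reject H₀.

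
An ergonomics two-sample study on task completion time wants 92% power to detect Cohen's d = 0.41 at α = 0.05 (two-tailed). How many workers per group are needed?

z_{α/2} = 1.96, z_β = Φ⁻¹(0.92) = 1.405. For small effect (d = 0.41): n per group = 2(z_{α/2} + z_β)²/d² = 2(1.96 + 1.405)²/0.41² = 134.7 → 135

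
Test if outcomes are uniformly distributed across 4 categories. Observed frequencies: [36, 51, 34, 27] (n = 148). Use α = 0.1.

Expected = 37 each. χ² = Σ(O-E)²/E = 8.27. df = 3, critical value = 6.251. Reject H₀.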